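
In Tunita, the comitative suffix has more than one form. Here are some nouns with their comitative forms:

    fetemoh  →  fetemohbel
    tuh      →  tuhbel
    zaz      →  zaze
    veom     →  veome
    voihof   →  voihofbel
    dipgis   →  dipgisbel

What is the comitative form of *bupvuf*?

Looking at the final consonant of each stem: -bel when the stem ends in a voiceless consonant (*fetemoh*, *tuh*, *voihof*, *dipgis*); -e when the stem ends in a voiced consonant (*zaz*, *veom*).
*bupvuf*: final consonant = /f/, voiceless → -bel → *bupvufbel*.

bupvufbel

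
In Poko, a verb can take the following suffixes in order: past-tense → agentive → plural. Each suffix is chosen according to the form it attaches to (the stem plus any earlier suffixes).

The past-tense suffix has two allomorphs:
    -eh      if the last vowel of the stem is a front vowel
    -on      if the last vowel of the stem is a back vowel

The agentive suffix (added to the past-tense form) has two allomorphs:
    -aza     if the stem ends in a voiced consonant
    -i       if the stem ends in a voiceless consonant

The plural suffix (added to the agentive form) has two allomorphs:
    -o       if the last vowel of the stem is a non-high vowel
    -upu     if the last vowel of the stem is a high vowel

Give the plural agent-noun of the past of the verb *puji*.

Since the last vowel of *puji* is /i/ (a front vowel), it takes -eh, giving *pujieh*.
The past-tense form *pujieh* — final consonant /h/ (voiceless) → -i → *pujiehi*.
Since the last vowel of the agentive form *pujiehi* is /i/ (a high vowel), it takes -upu, giving *pujiehiupu*.

pujiehiupu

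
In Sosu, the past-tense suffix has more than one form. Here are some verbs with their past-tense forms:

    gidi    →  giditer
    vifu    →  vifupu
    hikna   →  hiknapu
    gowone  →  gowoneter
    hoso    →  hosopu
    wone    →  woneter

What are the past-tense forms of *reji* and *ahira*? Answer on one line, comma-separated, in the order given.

rejiter, ahirapu

The suffix is conditioned by the last vowel: -ter when the last vowel of the stem is a front vowel (*gidi*, *gowone*, *wone*); -pu when the last vowel of the stem is a back vowel (*vifu*, *hikna*, *hoso*).
*reji*: last vowel = /i/, a front vowel → -ter → *rejiter*.
*ahira* — last vowel /a/ (a back vowel) → -pu → *ahirapu*.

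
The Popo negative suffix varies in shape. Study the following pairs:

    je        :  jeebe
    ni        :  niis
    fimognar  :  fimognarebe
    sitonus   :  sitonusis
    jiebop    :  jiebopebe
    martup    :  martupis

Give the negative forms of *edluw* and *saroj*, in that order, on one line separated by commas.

The alternation tracks the last vowel of the stem — -is when the last vowel of the stem is a high vowel (*ni*, *sitonus*, *martup*); -ebe when the last vowel of the stem is a non-high vowel (*je*, *fimognar*, *jiebop*).
The last vowel of *edluw* is /u/, which is a high vowel, so the suffix is -is, giving *edluwis*.
*saroj*: last vowel = /o/, a non-high vowel → -ebe → *sarojebe*.

edluwis, sarojebe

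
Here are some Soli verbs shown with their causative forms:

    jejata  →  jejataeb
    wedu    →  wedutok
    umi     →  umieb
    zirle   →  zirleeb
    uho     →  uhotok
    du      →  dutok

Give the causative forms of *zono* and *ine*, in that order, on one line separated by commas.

zonotok, ineeb

The suffix is conditioned by the last vowel: -tok when the last vowel of the stem is a rounded vowel (*wedu*, *uho*, *du*); -eb when the last vowel of the stem is an unrounded vowel (*jejata*, *umi*, *zirle*).
*zono*: last vowel = /o/, a rounded vowel → -tok → *zonotok*.
Since the last vowel of *ine* is /e/ (an unrounded vowel), it takes -eb, giving *ineeb*.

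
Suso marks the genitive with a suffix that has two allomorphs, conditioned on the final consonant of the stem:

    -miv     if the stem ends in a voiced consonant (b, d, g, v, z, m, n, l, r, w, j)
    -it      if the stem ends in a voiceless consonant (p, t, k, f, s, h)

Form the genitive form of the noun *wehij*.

The final consonant of *wehij* is /j/, which is voiced, so the suffix is -miv, giving *wehijmiv*.

wehijmiv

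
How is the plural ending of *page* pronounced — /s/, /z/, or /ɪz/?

/ɪz/

The stem *page* ends in a sibilant (/s, z, ʃ, ʒ, tʃ, dʒ/).
The plural suffix surfaces as /ɪz/ after sibilants, /s/ after other voiceless consonants, and /z/ after other voiced sounds.
So the plural -s on *page* is pronounced /ɪz/.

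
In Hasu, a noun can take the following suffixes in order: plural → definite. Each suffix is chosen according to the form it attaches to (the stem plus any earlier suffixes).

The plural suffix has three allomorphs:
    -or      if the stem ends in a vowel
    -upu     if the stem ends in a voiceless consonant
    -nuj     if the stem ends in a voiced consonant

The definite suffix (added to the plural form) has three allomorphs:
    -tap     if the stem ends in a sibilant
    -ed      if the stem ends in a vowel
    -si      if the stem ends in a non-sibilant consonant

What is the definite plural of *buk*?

bukupued

*buk* — final sound /k/ (a voiceless consonant) → -upu → *bukupu*.
The plural form *bukupu*: final sound = /u/, a vowel → -ed → *bukupued*.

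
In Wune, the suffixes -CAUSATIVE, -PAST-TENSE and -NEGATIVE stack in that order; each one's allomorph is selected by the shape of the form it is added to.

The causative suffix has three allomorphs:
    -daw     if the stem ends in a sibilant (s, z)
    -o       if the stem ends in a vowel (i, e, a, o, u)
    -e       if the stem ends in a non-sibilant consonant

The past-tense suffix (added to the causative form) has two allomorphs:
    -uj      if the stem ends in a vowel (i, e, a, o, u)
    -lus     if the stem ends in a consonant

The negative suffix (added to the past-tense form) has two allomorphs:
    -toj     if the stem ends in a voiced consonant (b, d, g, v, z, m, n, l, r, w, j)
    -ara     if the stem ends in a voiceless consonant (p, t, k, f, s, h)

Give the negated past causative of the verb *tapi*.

tapioujtoj

*tapi* — final sound /i/ (a vowel) → -o → *tapio*.
The causative form *tapio*: final sound = /o/, a vowel → -uj → *tapiouj*.
The past-tense form *tapiouj* — final consonant /j/ (voiced) → -toj → *tapioujtoj*.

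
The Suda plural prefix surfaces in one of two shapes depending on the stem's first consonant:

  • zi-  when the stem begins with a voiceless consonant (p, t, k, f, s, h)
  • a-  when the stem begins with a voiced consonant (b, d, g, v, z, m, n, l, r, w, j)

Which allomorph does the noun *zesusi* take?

The first consonant of *zesusi* is /z/, which is voiced, so the prefix is a-.

a-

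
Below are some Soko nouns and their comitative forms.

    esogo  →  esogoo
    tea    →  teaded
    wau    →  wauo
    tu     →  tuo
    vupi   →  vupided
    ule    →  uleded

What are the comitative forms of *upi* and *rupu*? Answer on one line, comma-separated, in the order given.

The suffix is conditioned by the last vowel: -o when the last vowel of the stem is a rounded vowel (*esogo*, *wau*, *tu*); -ded when the last vowel of the stem is an unrounded vowel (*tea*, *vupi*, *ule*).
*upi*: last vowel = /i/, an unrounded vowel → -ded → *upided*.
Since the last vowel of *rupu* is /u/ (a rounded vowel), it takes -o, giving *rupuo*.

upided, rupuo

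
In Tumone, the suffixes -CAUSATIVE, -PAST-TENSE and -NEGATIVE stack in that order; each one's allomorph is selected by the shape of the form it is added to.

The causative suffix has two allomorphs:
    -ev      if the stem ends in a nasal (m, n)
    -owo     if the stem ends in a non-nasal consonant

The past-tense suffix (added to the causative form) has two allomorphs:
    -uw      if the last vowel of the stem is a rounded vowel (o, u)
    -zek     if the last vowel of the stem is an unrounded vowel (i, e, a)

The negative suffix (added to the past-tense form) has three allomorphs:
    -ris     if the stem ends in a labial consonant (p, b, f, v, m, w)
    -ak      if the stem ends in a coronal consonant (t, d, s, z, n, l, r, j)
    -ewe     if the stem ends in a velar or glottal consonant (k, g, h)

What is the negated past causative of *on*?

onevzekewe

The final consonant of *on* is /n/, which is a nasal, so the causative suffix is -ev, giving *onev*.
The causative form *onev* — last vowel /e/ (an unrounded vowel) → -zek → *onevzek*.
The past-tense form *onevzek*: final consonant = /k/, velar/glottal → -ewe → *onevzekewe*.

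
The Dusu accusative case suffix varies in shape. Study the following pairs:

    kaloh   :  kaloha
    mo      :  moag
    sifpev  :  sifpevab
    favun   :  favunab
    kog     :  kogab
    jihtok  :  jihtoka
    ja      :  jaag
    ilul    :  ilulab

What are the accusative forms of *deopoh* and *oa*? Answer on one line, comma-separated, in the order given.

deopoha, oaag

Looking at the final sound of each stem: -a when the stem ends in a voiceless consonant (*kaloh*, *jihtok*); -ab when the stem ends in a voiced consonant (*sifpev*, *favun*, *kog*, *ilul*); -ag when the stem ends in a vowel (*mo*, *ja*).
*deopoh* — final sound /h/ (a voiceless consonant) → -a → *deopoha*.
Since the final sound of *oa* is /a/ (a vowel), it takes -ag, giving *oaag*.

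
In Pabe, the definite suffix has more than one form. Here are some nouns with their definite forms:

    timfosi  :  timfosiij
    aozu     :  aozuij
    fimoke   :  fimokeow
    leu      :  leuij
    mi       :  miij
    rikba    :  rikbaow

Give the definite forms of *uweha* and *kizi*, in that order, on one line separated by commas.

uwehaow, kiziij

Looking at the last vowel of each stem: -ij when the last vowel of the stem is a high vowel (*timfosi*, *aozu*, *leu*, *mi*); -ow when the last vowel of the stem is a non-high vowel (*fimoke*, *rikba*).
The last vowel of *uweha* is /a/, which is a non-high vowel, so the suffix is -ow, giving *uwehaow*.
*kizi*: last vowel = /i/, a high vowel → -ij → *kiziij*.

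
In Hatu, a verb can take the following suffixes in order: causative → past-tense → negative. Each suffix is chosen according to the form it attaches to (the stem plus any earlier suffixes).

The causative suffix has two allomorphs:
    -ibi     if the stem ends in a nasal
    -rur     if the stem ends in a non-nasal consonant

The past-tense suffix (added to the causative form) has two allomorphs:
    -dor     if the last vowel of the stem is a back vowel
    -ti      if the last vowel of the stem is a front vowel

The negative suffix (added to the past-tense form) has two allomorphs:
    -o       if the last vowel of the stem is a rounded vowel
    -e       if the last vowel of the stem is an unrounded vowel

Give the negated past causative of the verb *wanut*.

Since the final consonant of *wanut* is /t/ (non-nasal), it takes -rur, giving *wanutrur*.
The causative form *wanutrur*: last vowel = /u/, a back vowel → -dor → *wanutrurdor*.
The past-tense form *wanutrurdor* — last vowel /o/ (a rounded vowel) → -o → *wanutrurdoro*.

wanutrurdoro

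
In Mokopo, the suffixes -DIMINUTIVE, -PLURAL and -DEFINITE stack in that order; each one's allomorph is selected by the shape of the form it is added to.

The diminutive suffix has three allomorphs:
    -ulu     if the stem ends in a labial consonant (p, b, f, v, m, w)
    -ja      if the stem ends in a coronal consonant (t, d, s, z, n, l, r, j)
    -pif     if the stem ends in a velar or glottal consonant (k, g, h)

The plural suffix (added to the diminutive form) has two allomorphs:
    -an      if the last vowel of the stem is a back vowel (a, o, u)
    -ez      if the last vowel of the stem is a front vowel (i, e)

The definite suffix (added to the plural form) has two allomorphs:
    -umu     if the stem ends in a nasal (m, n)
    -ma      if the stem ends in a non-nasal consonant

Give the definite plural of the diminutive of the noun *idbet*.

The final consonant of *idbet* is /t/, which is coronal, so the diminutive suffix is -ja, giving *idbetja*.
The diminutive form *idbetja* — last vowel /a/ (a back vowel) → -an → *idbetjaan*.
Since the final consonant of the plural form *idbetjaan* is /n/ (a nasal), it takes -umu, giving *idbetjaanumu*.

idbetjaanumu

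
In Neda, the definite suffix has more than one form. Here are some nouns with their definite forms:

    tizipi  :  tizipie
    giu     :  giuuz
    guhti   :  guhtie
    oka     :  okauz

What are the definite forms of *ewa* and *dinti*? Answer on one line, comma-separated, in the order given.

The alternation tracks the last vowel of the stem — -e when the last vowel of the stem is a front vowel (*tizipi*, *guhti*); -uz when the last vowel of the stem is a back vowel (*giu*, *oka*).
Since the last vowel of *ewa* is /a/ (a back vowel), it takes -uz, giving *ewauz*.
Since the last vowel of *dinti* is /i/ (a front vowel), it takes -e, giving *dintie*.

ewauz, dintie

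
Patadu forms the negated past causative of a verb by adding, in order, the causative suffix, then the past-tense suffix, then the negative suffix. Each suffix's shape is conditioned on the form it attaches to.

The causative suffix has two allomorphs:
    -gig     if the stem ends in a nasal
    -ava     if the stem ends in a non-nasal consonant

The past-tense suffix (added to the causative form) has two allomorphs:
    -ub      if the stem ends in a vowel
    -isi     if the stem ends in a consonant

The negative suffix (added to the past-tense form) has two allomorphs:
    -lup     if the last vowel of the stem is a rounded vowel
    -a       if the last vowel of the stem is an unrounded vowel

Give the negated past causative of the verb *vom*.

The final consonant of *vom* is /m/, which is a nasal, so the causative suffix is -gig, giving *vomgig*.
The causative form *vomgig* — final sound /g/ (a consonant) → -isi → *vomgigisi*.
The last vowel of the past-tense form *vomgigisi* is /i/, which is an unrounded vowel, so the negative suffix is -a, giving *vomgigisia*.

vomgigisia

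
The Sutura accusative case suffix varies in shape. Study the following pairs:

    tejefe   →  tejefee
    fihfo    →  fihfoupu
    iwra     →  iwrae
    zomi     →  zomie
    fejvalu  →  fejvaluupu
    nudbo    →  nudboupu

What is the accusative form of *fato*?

The suffix is conditioned by the last vowel: -upu when the last vowel of the stem is a rounded vowel (*fihfo*, *fejvalu*, *nudbo*); -e when the last vowel of the stem is an unrounded vowel (*tejefe*, *iwra*, *zomi*).
Since the last vowel of *fato* is /o/ (a rounded vowel), it takes -upu, giving *fatoupu*.

fatoupu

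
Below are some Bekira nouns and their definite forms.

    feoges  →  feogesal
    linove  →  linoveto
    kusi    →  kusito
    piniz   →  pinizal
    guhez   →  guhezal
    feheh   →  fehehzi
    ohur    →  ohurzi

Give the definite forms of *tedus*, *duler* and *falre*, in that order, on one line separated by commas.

tedusal, dulerzi, falreto

The alternation tracks the final sound of the stem — -al when the stem ends in a sibilant (*feoges*, *piniz*, *guhez*); -zi when the stem ends in a non-sibilant consonant (*feheh*, *ohur*); -to when the stem ends in a vowel (*linove*, *kusi*).
*tedus*: final sound = /s/, a sibilant → -al → *tedusal*.
Since the final sound of *duler* is /r/ (a non-sibilant consonant), it takes -zi, giving *dulerzi*.
*falre*: final sound = /e/, a vowel → -to → *falreto*.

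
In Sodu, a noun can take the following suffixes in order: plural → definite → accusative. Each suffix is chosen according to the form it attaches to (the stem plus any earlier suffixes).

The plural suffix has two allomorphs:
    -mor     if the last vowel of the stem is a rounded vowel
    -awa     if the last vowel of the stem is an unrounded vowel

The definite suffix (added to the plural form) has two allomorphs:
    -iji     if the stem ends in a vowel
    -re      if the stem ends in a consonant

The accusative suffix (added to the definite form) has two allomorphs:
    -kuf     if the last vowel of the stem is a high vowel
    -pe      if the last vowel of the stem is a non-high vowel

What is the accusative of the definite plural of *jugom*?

jugommorrepe

*jugom* — last vowel /o/ (a rounded vowel) → -mor → *jugommor*.
Since the final sound of the plural form *jugommor* is /r/ (a consonant), it takes -re, giving *jugommorre*.
Since the last vowel of the definite form *jugommorre* is /e/ (a non-high vowel), it takes -pe, giving *jugommorrepe*.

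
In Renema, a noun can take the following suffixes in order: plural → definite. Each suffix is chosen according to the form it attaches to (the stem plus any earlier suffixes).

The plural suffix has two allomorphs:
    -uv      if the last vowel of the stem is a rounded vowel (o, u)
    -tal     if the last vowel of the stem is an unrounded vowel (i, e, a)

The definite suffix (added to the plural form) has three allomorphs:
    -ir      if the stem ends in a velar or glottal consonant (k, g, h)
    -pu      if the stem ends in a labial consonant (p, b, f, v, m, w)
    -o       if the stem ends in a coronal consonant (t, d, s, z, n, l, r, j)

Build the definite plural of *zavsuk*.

zavsukuvpu

*zavsuk*: last vowel = /u/, a rounded vowel → -uv → *zavsukuv*.
The plural form *zavsukuv*: final consonant = /v/, labial → -pu → *zavsukuvpu*.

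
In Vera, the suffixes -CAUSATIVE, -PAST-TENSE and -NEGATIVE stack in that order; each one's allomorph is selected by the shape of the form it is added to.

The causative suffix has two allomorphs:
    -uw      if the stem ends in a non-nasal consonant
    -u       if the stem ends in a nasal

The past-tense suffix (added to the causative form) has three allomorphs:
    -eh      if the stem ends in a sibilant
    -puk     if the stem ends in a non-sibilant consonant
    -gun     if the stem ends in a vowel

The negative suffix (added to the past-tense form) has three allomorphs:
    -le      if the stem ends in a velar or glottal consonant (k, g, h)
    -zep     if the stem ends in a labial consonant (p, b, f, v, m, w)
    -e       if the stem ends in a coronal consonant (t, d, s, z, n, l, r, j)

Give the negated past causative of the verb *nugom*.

*nugom* — final consonant /m/ (a nasal) → -u → *nugomu*.
The final sound of the causative form *nugomu* is /u/, which is a vowel, so the past-tense suffix is -gun, giving *nugomugun*.
Since the final consonant of the past-tense form *nugomugun* is /n/ (coronal), it takes -e, giving *nugomugune*.

nugomugune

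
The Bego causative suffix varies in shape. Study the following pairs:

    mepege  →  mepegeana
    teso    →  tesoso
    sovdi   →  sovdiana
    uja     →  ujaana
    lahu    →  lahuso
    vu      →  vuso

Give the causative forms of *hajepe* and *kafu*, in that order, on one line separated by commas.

Looking at the last vowel of each stem: -so when the last vowel of the stem is a rounded vowel (*teso*, *lahu*, *vu*); -ana when the last vowel of the stem is an unrounded vowel (*mepege*, *sovdi*, *uja*).
The last vowel of *hajepe* is /e/, which is an unrounded vowel, so the suffix is -ana, giving *hajepeana*.
Since the last vowel of *kafu* is /u/ (a rounded vowel), it takes -so, giving *kafuso*.

hajepeana, kafuso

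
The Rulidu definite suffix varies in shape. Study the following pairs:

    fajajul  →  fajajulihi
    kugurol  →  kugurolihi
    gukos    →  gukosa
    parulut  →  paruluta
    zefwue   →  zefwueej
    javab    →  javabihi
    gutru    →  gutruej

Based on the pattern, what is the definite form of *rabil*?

rabilihi

Looking at the final sound of each stem: -a when the stem ends in a voiceless consonant (*gukos*, *parulut*); -ihi when the stem ends in a voiced consonant (*fajajul*, *kugurol*, *javab*); -ej when the stem ends in a vowel (*zefwue*, *gutru*).
The final sound of *rabil* is /l/, which is a voiced consonant, so the suffix is -ihi, giving *rabilihi*.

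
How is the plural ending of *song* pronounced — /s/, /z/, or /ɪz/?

The stem *song* ends in a voiced non-sibilant sound.
The plural suffix surfaces as /ɪz/ after sibilants, /s/ after other voiceless consonants, and /z/ after other voiced sounds.
So the plural -s on *song* is pronounced /z/.

/z/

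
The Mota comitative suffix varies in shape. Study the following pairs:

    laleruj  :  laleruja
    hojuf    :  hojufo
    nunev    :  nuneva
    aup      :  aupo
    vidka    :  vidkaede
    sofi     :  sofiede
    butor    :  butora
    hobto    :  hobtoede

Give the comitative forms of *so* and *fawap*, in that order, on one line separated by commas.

The pattern is voicing of the final sound: -o when the stem ends in a voiceless consonant (*hojuf*, *aup*); -a when the stem ends in a voiced consonant (*laleruj*, *nunev*, *butor*); -ede when the stem ends in a vowel (*vidka*, *sofi*, *hobto*).
Since the final sound of *so* is /o/ (a vowel), it takes -ede, giving *soede*.
*fawap*: final sound = /p/, a voiceless consonant → -o → *fawapo*.

soede, fawapo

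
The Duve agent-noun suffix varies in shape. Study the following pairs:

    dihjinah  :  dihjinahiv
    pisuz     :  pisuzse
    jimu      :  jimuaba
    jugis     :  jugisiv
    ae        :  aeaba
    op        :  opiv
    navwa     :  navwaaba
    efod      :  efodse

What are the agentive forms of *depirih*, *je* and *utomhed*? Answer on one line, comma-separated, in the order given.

Looking at the final sound of each stem: -iv when the stem ends in a voiceless consonant (*dihjinah*, *jugis*, *op*); -se when the stem ends in a voiced consonant (*pisuz*, *efod*); -aba when the stem ends in a vowel (*jimu*, *ae*, *navwa*).
*depirih* — final sound /h/ (a voiceless consonant) → -iv → *depirihiv*.
*je* — final sound /e/ (a vowel) → -aba → *jeaba*.
*utomhed* — final sound /d/ (a voiced consonant) → -se → *utomhedse*.

depirihiv, jeaba, utomhedse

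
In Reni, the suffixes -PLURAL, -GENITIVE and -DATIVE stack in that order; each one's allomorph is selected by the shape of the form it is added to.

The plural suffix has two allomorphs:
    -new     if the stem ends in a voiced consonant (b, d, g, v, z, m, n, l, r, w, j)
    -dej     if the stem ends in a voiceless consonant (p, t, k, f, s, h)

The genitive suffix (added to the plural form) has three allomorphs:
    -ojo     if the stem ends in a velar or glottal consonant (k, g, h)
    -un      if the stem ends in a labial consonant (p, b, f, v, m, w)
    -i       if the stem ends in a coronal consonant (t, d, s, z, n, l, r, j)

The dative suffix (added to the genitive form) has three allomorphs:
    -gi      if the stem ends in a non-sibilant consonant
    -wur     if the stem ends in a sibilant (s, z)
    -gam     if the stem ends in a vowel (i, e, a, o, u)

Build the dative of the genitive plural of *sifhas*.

Since the final consonant of *sifhas* is /s/ (voiceless), it takes -dej, giving *sifhasdej*.
Since the final consonant of the plural form *sifhasdej* is /j/ (coronal), it takes -i, giving *sifhasdeji*.
The final sound of the genitive form *sifhasdeji* is /i/, which is a vowel, so the dative suffix is -gam, giving *sifhasdejigam*.

sifhasdejigam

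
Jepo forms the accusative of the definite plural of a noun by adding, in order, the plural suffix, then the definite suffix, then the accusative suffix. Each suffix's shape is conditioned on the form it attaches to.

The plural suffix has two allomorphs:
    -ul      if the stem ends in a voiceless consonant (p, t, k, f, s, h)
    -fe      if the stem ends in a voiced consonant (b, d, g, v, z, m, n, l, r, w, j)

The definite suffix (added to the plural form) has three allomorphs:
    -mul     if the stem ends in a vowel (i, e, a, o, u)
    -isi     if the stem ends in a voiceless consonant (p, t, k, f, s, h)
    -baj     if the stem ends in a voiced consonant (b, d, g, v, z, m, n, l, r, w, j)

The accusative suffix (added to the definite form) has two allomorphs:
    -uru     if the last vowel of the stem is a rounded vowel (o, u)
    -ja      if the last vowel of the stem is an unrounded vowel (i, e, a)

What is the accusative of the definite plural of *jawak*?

*jawak* — final consonant /k/ (voiceless) → -ul → *jawakul*.
Since the final sound of the plural form *jawakul* is /l/ (a voiced consonant), it takes -baj, giving *jawakulbaj*.
The definite form *jawakulbaj* — last vowel /a/ (an unrounded vowel) → -ja → *jawakulbajja*.

jawakulbajja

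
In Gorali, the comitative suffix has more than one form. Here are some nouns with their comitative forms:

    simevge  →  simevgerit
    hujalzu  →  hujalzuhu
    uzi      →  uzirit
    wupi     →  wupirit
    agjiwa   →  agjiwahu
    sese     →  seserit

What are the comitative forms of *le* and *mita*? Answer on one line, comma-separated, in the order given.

lerit, mitahu

The alternation tracks the last vowel of the stem — -rit when the last vowel of the stem is a front vowel (*simevge*, *uzi*, *wupi*, *sese*); -hu when the last vowel of the stem is a back vowel (*hujalzu*, *agjiwa*).
*le* — last vowel /e/ (a front vowel) → -rit → *lerit*.
The last vowel of *mita* is /a/, which is a back vowel, so the suffix is -hu, giving *mitahu*.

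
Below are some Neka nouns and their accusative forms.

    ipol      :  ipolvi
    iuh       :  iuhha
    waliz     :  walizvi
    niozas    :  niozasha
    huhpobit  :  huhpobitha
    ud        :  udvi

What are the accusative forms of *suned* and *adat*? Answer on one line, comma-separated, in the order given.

sunedvi, adatha

Looking at the final consonant of each stem: -ha when the stem ends in a voiceless consonant (*iuh*, *niozas*, *huhpobit*); -vi when the stem ends in a voiced consonant (*ipol*, *waliz*, *ud*).
Since the final consonant of *suned* is /d/ (voiced), it takes -vi, giving *sunedvi*.
The final consonant of *adat* is /t/, which is voiceless, so the suffix is -ha, giving *adatha*.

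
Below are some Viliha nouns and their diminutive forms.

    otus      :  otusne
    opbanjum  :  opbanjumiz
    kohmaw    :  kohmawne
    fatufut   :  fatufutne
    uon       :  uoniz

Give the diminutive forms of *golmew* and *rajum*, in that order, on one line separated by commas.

The suffix is conditioned by the final consonant: -iz when the stem ends in a nasal (*opbanjum*, *uon*); -ne when the stem ends in a non-nasal consonant (*otus*, *kohmaw*, *fatufut*).
Since the final consonant of *golmew* is /w/ (non-nasal), it takes -ne, giving *golmewne*.
The final consonant of *rajum* is /m/, which is a nasal, so the suffix is -iz, giving *rajumiz*.

golmewne, rajumiz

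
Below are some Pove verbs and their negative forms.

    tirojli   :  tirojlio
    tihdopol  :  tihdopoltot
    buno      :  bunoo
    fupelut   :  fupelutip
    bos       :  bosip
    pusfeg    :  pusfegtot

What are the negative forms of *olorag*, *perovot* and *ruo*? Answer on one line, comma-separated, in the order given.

oloragtot, perovotip, ruoo

Looking at the final sound of each stem: -ip when the stem ends in a voiceless consonant (*fupelut*, *bos*); -tot when the stem ends in a voiced consonant (*tihdopol*, *pusfeg*); -o when the stem ends in a vowel (*tirojli*, *buno*).
*olorag*: final sound = /g/, a voiced consonant → -tot → *oloragtot*.
Since the final sound of *perovot* is /t/ (a voiceless consonant), it takes -ip, giving *perovotip*.
Since the final sound of *ruo* is /o/ (a vowel), it takes -o, giving *ruoo*.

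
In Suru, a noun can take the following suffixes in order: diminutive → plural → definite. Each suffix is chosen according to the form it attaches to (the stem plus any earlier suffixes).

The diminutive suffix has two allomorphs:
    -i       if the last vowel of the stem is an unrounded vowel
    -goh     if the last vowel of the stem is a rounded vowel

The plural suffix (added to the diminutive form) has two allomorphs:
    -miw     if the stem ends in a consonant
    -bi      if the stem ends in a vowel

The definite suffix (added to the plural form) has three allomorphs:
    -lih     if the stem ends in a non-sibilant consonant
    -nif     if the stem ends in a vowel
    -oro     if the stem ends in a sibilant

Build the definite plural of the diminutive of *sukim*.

*sukim*: last vowel = /i/, an unrounded vowel → -i → *sukimi*.
Since the final sound of the diminutive form *sukimi* is /i/ (a vowel), it takes -bi, giving *sukimibi*.
The plural form *sukimibi*: final sound = /i/, a vowel → -nif → *sukimibinif*.

sukimibinif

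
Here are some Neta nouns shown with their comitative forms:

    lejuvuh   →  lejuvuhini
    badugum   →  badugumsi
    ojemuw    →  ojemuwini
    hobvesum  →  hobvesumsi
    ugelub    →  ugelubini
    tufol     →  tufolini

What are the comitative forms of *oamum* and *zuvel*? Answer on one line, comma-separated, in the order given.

oamumsi, zuvelini

Looking at the final consonant of each stem: -si when the stem ends in a nasal (*badugum*, *hobvesum*); -ini when the stem ends in a non-nasal consonant (*lejuvuh*, *ojemuw*, *ugelub*, *tufol*).
The final consonant of *oamum* is /m/, which is a nasal, so the suffix is -si, giving *oamumsi*.
*zuvel*: final consonant = /l/, non-nasal → -ini → *zuvelini*.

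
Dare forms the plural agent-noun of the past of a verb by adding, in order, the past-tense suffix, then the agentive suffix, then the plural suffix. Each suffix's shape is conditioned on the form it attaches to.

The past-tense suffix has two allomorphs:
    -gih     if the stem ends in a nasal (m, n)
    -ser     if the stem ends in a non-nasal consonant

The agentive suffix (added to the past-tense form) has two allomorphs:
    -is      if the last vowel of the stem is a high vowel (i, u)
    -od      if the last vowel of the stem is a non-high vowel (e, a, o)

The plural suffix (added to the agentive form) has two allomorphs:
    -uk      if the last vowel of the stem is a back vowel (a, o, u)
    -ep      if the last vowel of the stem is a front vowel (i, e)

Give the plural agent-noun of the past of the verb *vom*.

vomgihisep

*vom* — final consonant /m/ (a nasal) → -gih → *vomgih*.
The last vowel of the past-tense form *vomgih* is /i/, which is a high vowel, so the agentive suffix is -is, giving *vomgihis*.
The agentive form *vomgihis* — last vowel /i/ (a front vowel) → -ep → *vomgihisep*.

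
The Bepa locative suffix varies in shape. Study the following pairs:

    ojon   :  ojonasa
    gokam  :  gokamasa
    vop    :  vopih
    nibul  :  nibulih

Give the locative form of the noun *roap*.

The suffix is conditioned by the final consonant: -asa when the stem ends in a nasal (*ojon*, *gokam*); -ih when the stem ends in a non-nasal consonant (*vop*, *nibul*).
*roap* — final consonant /p/ (non-nasal) → -ih → *roapih*.

roapih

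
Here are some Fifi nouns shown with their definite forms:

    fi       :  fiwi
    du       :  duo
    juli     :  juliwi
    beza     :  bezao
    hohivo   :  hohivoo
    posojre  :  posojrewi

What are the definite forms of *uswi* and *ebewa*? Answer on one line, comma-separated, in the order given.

uswiwi, ebewao

The suffix is conditioned by the last vowel: -wi when the last vowel of the stem is a front vowel (*fi*, *juli*, *posojre*); -o when the last vowel of the stem is a back vowel (*du*, *beza*, *hohivo*).
*uswi* — last vowel /i/ (a front vowel) → -wi → *uswiwi*.
*ebewa* — last vowel /a/ (a back vowel) → -o → *ebewao*.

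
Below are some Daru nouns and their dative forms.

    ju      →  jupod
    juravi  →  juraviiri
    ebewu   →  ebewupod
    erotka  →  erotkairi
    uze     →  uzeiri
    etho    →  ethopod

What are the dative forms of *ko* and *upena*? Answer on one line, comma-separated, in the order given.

The alternation tracks the last vowel of the stem — -pod when the last vowel of the stem is a rounded vowel (*ju*, *ebewu*, *etho*); -iri when the last vowel of the stem is an unrounded vowel (*juravi*, *erotka*, *uze*).
The last vowel of *ko* is /o/, which is a rounded vowel, so the suffix is -pod, giving *kopod*.
*upena* — last vowel /a/ (an unrounded vowel) → -iri → *upenairi*.

kopod, upenairi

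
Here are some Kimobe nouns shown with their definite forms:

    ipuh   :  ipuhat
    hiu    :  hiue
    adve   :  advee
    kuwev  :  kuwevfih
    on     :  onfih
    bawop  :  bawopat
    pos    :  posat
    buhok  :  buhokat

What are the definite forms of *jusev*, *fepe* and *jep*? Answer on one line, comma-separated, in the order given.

jusevfih, fepee, jepat

Looking at the final sound of each stem: -at when the stem ends in a voiceless consonant (*ipuh*, *bawop*, *pos*, *buhok*); -fih when the stem ends in a voiced consonant (*kuwev*, *on*); -e when the stem ends in a vowel (*hiu*, *adve*).
*jusev* — final sound /v/ (a voiced consonant) → -fih → *jusevfih*.
*fepe* — final sound /e/ (a vowel) → -e → *fepee*.
*jep*: final sound = /p/, a voiceless consonant → -at → *jepat*.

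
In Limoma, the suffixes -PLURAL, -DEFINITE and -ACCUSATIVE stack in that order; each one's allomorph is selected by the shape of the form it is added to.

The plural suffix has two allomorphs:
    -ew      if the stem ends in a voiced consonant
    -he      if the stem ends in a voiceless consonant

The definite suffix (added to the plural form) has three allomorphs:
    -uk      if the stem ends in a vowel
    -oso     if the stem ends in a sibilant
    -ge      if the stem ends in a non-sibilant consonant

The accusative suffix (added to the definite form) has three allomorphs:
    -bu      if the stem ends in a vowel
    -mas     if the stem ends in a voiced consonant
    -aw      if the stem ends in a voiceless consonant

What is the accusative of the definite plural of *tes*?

tesheukaw

*tes* — final consonant /s/ (voiceless) → -he → *teshe*.
The final sound of the plural form *teshe* is /e/, which is a vowel, so the definite suffix is -uk, giving *tesheuk*.
The definite form *tesheuk*: final sound = /k/, a voiceless consonant → -aw → *tesheukaw*.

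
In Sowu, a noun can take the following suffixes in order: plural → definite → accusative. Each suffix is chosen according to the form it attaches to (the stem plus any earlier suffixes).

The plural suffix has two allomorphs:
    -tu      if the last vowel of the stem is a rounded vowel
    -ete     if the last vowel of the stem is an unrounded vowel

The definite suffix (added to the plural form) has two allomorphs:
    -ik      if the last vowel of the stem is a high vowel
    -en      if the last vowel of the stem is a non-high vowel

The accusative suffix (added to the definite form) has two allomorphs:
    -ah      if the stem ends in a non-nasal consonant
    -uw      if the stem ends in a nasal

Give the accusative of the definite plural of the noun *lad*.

ladeteenuw

Since the last vowel of *lad* is /a/ (an unrounded vowel), it takes -ete, giving *ladete*.
Since the last vowel of the plural form *ladete* is /e/ (a non-high vowel), it takes -en, giving *ladeteen*.
The definite form *ladeteen*: final consonant = /n/, a nasal → -uw → *ladeteenuw*.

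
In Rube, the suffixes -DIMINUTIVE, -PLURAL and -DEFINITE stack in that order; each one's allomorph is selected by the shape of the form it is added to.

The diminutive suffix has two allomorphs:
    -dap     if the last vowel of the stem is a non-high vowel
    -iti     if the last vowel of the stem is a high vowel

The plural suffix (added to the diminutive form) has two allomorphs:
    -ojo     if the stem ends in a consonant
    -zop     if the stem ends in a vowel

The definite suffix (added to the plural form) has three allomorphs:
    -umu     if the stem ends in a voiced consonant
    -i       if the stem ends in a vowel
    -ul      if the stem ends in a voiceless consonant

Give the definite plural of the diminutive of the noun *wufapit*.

*wufapit*: last vowel = /i/, a high vowel → -iti → *wufapititi*.
The diminutive form *wufapititi*: final sound = /i/, a vowel → -zop → *wufapititizop*.
The final sound of the plural form *wufapititizop* is /p/, which is a voiceless consonant, so the definite suffix is -ul, giving *wufapititizopul*.

wufapititizopul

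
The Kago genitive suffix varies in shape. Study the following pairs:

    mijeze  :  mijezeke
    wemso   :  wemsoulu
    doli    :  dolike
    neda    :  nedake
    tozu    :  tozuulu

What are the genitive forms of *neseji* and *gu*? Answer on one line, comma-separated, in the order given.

nesejike, guulu

The suffix is conditioned by the last vowel: -ulu when the last vowel of the stem is a rounded vowel (*wemso*, *tozu*); -ke when the last vowel of the stem is an unrounded vowel (*mijeze*, *doli*, *neda*).
The last vowel of *neseji* is /i/, which is an unrounded vowel, so the suffix is -ke, giving *nesejike*.
*gu*: last vowel = /u/, a rounded vowel → -ulu → *guulu*.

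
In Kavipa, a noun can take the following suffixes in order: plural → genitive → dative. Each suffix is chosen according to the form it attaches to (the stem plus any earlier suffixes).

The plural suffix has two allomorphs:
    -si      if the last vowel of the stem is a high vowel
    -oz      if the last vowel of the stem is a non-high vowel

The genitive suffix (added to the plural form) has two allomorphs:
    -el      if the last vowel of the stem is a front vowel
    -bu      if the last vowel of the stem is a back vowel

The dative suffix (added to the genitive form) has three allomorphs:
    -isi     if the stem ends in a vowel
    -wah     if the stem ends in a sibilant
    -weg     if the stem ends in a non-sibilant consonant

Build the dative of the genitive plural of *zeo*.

The last vowel of *zeo* is /o/, which is a non-high vowel, so the plural suffix is -oz, giving *zeooz*.
The plural form *zeooz*: last vowel = /o/, a back vowel → -bu → *zeoozbu*.
The final sound of the genitive form *zeoozbu* is /u/, which is a vowel, so the dative suffix is -isi, giving *zeoozbuisi*.

zeoozbuisi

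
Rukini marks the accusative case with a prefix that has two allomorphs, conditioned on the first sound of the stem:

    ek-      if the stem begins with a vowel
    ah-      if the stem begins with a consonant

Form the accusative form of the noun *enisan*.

ekenisan

*enisan*: first sound = /e/, a vowel → ek- → *ekenisan*.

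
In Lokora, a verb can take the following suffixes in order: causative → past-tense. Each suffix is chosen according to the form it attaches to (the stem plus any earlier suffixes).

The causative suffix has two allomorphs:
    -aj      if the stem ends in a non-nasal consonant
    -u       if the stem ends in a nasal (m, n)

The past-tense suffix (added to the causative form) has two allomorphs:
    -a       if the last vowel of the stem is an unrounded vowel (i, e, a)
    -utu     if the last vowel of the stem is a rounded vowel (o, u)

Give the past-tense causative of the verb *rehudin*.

rehudinuutu

*rehudin*: final consonant = /n/, a nasal → -u → *rehudinu*.
The last vowel of the causative form *rehudinu* is /u/, which is a rounded vowel, so the past-tense suffix is -utu, giving *rehudinuutu*.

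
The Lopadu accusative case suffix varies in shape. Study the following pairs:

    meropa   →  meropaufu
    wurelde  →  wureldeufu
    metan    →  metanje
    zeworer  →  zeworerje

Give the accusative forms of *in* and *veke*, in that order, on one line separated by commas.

inje, vekeufu

Looking at the final sound of each stem: -je when the stem ends in a consonant (*metan*, *zeworer*); -ufu when the stem ends in a vowel (*meropa*, *wurelde*).
*in*: final sound = /n/, a consonant → -je → *inje*.
The final sound of *veke* is /e/, which is a vowel, so the suffix is -ufu, giving *vekeufu*.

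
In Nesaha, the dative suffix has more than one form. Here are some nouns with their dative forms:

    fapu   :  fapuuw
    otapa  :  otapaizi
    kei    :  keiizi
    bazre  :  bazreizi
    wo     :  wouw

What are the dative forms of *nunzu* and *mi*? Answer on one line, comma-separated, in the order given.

The alternation tracks the last vowel of the stem — -uw when the last vowel of the stem is a rounded vowel (*fapu*, *wo*); -izi when the last vowel of the stem is an unrounded vowel (*otapa*, *kei*, *bazre*).
*nunzu*: last vowel = /u/, a rounded vowel → -uw → *nunzuuw*.
*mi*: last vowel = /i/, an unrounded vowel → -izi → *miizi*.

nunzuuw, miizi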